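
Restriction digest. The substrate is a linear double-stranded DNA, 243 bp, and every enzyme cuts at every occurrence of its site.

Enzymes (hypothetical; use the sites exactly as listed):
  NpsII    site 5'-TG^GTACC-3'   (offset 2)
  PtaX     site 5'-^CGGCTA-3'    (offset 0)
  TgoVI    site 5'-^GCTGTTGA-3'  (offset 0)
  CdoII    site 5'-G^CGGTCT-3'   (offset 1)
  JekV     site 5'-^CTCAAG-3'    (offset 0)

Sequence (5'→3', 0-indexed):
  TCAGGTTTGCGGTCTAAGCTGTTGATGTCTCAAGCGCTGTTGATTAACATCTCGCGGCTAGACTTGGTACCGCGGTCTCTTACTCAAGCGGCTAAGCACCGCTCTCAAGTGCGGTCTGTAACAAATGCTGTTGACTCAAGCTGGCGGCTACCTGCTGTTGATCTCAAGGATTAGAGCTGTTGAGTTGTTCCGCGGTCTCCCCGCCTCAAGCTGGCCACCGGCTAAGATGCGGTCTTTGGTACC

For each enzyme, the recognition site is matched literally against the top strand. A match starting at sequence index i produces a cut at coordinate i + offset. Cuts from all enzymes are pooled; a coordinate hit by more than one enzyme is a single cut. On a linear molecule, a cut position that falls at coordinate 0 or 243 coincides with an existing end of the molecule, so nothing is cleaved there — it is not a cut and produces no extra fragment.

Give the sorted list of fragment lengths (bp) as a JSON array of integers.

Per-enzyme occurrences:
  NpsII TGGTACC/2: at [64, 236] ⇒ [66, 238]
  PtaX CGGCTA/0: at [54, 88, 144, 218] ⇒ [54, 88, 144, 218]
  TgoVI GCTGTTGA/0: at [17, 35, 126, 153, 175] ⇒ [17, 35, 126, 153, 175]
  CdoII GCGGTCT/1: at [8, 71, 110, 191, 228] ⇒ [9, 72, 111, 192, 229]
  JekV CTCAAG/0: at [28, 82, 103, 134, 162, 204] ⇒ [28, 82, 103, 134, 162, 204]

Pooled cuts: [9, 17, 28, 35, 54, 66, 72, 82, 88, 103, 111, 126, 134, 144, 153, 162, 175, 192, 204, 218, 229, 238]

Fragments:
  [0,9): 9 bp
  [9,17): 8 bp
  [17,28): 11 bp
  [28,35): 7 bp
  [35,54): 19 bp
  [54,66): 12 bp
  [66,72): 6 bp
  [72,82): 10 bp
  [82,88): 6 bp
  [88,103): 15 bp
  [103,111): 8 bp
  [111,126): 15 bp
  [126,134): 8 bp
  [134,144): 10 bp
  [144,153): 9 bp
  [153,162): 9 bp
  [162,175): 13 bp
  [175,192): 17 bp
  [192,204): 12 bp
  [204,218): 14 bp
  [218,229): 11 bp
  [229,238): 9 bp
  [238,243): 5 bp

[5,6,6,7,8,8,8,9,9,9,9,10,10,11,11,12,12,13,14,15,15,17,19]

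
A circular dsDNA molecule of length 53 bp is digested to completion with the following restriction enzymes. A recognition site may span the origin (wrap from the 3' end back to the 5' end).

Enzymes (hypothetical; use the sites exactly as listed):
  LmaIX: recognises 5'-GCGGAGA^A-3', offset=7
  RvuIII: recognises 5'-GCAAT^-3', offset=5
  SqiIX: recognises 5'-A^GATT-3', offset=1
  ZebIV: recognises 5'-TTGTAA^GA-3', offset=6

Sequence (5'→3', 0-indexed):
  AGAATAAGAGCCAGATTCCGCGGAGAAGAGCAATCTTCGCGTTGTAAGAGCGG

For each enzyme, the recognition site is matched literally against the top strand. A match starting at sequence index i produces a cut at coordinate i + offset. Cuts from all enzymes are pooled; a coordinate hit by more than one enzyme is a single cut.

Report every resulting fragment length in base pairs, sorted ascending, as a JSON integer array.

[8,9,10,13,13]

Scan for sites:
  LmaIX GCGGAGAA/7: at [19, 49] ⇒ [3, 26]
  RvuIII GCAAT/5: at [29] ⇒ [34]
  SqiIX AGATT/1: at [12] ⇒ [13]
  ZebIV TTGTAAGA/6: at [41] ⇒ [47]

All cut coordinates (distinct, sorted): [3, 13, 26, 34, 47]

Fragment lengths:
  3→13: 10 bp
  13→26: 13 bp
  26→34: 8 bp
  34→47: 13 bp
  47→3 (wrap): 53-47+3 = 9 bp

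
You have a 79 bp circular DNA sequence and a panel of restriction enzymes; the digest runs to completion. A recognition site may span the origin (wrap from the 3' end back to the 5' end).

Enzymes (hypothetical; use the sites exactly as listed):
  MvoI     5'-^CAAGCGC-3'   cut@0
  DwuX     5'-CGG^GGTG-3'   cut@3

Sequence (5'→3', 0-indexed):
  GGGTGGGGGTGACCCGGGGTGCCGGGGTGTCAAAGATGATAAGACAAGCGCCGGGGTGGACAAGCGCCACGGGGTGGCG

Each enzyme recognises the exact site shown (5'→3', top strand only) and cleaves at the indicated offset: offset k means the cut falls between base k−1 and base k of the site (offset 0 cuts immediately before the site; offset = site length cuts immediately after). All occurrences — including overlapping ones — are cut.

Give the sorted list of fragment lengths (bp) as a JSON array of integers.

Per-enzyme occurrences:
  MvoI (CAAGCGC, off=0): starts [44, 60] → cuts [44, 60]
  DwuX (CGGGGTG, off=3): starts [14, 22, 51, 69, 77] → cuts [1, 17, 25, 54, 72]

Pooled cuts: [1, 17, 25, 44, 54, 60, 72]

Fragments:
  1→17: 16 bp
  17→25: 8 bp
  25→44: 19 bp
  44→54: 10 bp
  54→60: 6 bp
  60→72: 12 bp
  72→1 (wrap): 79-72+1 = 8 bp

[6,8,8,10,12,16,19]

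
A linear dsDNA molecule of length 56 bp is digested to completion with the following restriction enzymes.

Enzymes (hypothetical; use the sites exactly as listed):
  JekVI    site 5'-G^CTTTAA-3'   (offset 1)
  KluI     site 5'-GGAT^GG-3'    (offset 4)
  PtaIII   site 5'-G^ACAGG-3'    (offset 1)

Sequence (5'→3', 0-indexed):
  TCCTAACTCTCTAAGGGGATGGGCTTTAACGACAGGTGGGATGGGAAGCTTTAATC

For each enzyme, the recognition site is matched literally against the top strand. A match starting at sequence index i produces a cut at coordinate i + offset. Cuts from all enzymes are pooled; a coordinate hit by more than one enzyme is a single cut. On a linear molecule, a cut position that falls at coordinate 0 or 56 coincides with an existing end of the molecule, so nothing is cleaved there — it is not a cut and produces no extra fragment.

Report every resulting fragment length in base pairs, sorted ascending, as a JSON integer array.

Per-enzyme occurrences:
  JekVI GCTTTAA/1: at [22, 47] ⇒ [23, 48]
  KluI GGATGG/4: at [16, 38] ⇒ [20, 42]
  PtaIII GACAGG/1: at [30] ⇒ [31]

Pooled cuts: [20, 23, 31, 42, 48]

Fragments:
  [0,20): 20 bp
  [20,23): 3 bp
  [23,31): 8 bp
  [31,42): 11 bp
  [42,48): 6 bp
  [48,56): 8 bp

[3,6,8,8,11,20]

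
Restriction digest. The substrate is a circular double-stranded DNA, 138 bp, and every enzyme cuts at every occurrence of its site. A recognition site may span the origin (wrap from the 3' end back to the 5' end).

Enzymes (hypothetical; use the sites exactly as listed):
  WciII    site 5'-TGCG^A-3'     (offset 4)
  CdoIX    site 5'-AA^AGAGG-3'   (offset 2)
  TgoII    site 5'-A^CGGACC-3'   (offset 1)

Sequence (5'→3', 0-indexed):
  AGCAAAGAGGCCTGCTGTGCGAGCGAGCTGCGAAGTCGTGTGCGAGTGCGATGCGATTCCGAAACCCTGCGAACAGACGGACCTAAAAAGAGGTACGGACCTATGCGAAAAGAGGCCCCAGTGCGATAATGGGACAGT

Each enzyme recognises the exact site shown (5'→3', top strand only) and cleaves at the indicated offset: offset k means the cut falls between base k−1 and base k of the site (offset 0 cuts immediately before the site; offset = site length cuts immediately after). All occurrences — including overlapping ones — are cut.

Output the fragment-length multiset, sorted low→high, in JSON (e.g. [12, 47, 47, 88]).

Scan for sites:
  WciII TGCGA/4: at [17, 28, 40, 46, 51, 67, 103, 121] ⇒ [21, 32, 44, 50, 55, 71, 107, 125]
  CdoIX AAAGAGG/2: at [3, 86, 108] ⇒ [5, 88, 110]
  TgoII ACGGACC/1: at [76, 94] ⇒ [77, 95]

Pooled cuts: [5, 21, 32, 44, 50, 55, 71, 77, 88, 95, 107, 110, 125]

Fragment lengths:
  5→21: 16 bp
  21→32: 11 bp
  32→44: 12 bp
  44→50: 6 bp
  50→55: 5 bp
  55→71: 16 bp
  71→77: 6 bp
  77→88: 11 bp
  88→95: 7 bp
  95→107: 12 bp
  107→110: 3 bp
  110→125: 15 bp
  125→5 (wrap): 138-125+5 = 18 bp

[3,5,6,6,7,11,11,12,12,15,16,16,18]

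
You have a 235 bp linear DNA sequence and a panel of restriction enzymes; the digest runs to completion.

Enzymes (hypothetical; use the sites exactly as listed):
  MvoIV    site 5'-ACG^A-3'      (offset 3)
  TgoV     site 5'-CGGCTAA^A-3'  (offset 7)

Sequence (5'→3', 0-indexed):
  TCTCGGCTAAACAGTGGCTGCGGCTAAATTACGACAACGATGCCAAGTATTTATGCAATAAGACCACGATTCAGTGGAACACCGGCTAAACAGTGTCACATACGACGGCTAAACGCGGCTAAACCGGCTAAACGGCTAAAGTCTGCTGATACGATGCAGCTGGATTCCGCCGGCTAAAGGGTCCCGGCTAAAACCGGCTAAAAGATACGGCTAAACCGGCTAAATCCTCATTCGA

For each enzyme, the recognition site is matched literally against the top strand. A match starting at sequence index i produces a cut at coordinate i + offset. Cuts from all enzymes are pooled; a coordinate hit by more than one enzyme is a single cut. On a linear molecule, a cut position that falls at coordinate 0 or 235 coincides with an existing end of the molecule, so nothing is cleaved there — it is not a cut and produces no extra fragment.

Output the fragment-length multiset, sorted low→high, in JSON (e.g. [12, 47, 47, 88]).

[6,6,8,8,9,9,10,10,10,12,13,14,14,15,17,21,24,29]

Scan for sites:
  MvoIV ACGA/3: at [30, 36, 65, 101, 150] ⇒ [33, 39, 68, 104, 153]
  TgoV CGGCTAAA/7: at [3, 20, 82, 105, 115, 124, 132, 170, 184, 194, 207, 216] ⇒ [10, 27, 89, 112, 122, 131, 139, 177, 191, 201, 214, 223]

All cut coordinates (distinct, sorted): [10, 27, 33, 39, 68, 89, 104, 112, 122, 131, 139, 153, 177, 191, 201, 214, 223]

Fragment lengths:
  [0,10): 10 bp
  [10,27): 17 bp
  [27,33): 6 bp
  [33,39): 6 bp
  [39,68): 29 bp
  [68,89): 21 bp
  [89,104): 15 bp
  [104,112): 8 bp
  [112,122): 10 bp
  [122,131): 9 bp
  [131,139): 8 bp
  [139,153): 14 bp
  [153,177): 24 bp
  [177,191): 14 bp
  [191,201): 10 bp
  [201,214): 13 bp
  [214,223): 9 bp
  [223,235): 12 bp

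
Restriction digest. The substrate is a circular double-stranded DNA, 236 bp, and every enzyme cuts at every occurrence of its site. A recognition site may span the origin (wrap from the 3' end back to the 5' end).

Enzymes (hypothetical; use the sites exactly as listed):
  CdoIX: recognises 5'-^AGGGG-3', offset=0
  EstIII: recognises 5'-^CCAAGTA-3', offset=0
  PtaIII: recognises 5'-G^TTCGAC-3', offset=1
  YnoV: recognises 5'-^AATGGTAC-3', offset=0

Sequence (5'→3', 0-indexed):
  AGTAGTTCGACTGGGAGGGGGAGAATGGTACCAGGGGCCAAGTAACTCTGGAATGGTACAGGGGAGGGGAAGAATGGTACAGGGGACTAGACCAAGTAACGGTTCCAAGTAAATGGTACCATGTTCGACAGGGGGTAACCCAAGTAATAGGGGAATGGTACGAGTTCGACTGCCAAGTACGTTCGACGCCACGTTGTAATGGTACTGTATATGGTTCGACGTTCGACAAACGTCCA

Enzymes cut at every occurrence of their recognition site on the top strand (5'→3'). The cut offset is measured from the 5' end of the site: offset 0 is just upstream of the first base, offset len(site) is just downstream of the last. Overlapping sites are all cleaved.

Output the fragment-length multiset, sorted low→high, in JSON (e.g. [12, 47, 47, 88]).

[5,5,5,6,7,7,8,8,8,8,8,8,9,9,9,10,10,11,11,12,12,13,14,16,17]

Per-enzyme occurrences:
  CdoIX (AGGGG, off=0): starts [15, 32, 59, 64, 80, 129, 148] → cuts [15, 32, 59, 64, 80, 129, 148]
  EstIII (CCAAGTA, off=0): starts [37, 91, 104, 139, 172, 233] → cuts [37, 91, 104, 139, 172, 233]
  PtaIII (GTTCGAC, off=1): starts [4, 122, 163, 180, 213, 220] → cuts [5, 123, 164, 181, 214, 221]
  YnoV (AATGGTAC, off=0): starts [23, 51, 72, 111, 153, 197] → cuts [23, 51, 72, 111, 153, 197]

Pooled cuts: [5, 15, 23, 32, 37, 51, 59, 64, 72, 80, 91, 104, 111, 123, 129, 139, 148, 153, 164, 172, 181, 197, 214, 221, 233]

Fragments:
  5→15: 10 bp
  15→23: 8 bp
  23→32: 9 bp
  32→37: 5 bp
  37→51: 14 bp
  51→59: 8 bp
  59→64: 5 bp
  64→72: 8 bp
  72→80: 8 bp
  80→91: 11 bp
  91→104: 13 bp
  104→111: 7 bp
  111→123: 12 bp
  123→129: 6 bp
  129→139: 10 bp
  139→148: 9 bp
  148→153: 5 bp
  153→164: 11 bp
  164→172: 8 bp
  172→181: 9 bp
  181→197: 16 bp
  197→214: 17 bp
  214→221: 7 bp
  221→233: 12 bp
  233→5 (wrap): 236-233+5 = 8 bp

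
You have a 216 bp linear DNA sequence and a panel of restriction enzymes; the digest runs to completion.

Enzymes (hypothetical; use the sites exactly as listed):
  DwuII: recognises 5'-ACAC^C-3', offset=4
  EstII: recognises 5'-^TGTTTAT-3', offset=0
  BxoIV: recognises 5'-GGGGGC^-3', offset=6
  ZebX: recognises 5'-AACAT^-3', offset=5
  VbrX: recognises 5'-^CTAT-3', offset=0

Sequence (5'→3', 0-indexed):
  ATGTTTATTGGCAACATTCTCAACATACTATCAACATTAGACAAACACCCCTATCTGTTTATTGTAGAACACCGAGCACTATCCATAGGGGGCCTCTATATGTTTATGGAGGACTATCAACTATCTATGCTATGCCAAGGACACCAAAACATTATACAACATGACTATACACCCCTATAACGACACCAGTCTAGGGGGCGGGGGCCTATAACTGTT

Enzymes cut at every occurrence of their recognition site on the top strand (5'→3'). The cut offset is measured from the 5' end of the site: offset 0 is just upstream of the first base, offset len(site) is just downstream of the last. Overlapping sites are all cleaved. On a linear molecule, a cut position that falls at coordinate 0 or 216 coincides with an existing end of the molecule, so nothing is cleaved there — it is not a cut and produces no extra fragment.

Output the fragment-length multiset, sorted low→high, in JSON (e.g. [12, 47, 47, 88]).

Scan for sites:
  DwuII (ACACC, off=4): starts [44, 68, 140, 168, 182] → cuts [48, 72, 144, 172, 186]
  EstII (TGTTTAT, off=0): starts [1, 55, 100] → cuts [1, 55, 100]
  BxoIV (GGGGGC, off=6): starts [87, 193, 199] → cuts [93, 199, 205]
  ZebX (AACAT, off=5): starts [12, 21, 32, 147, 157] → cuts [17, 26, 37, 152, 162]
  VbrX (CTAT, off=0): starts [27, 50, 78, 95, 113, 120, 124, 129, 164, 174, 205] → cuts [27, 50, 78, 95, 113, 120, 124, 129, 164, 174, 205]

Pooled cuts: [1, 17, 26, 27, 37, 48, 50, 55, 72, 78, 93, 95, 100, 113, 120, 124, 129, 144, 152, 162, 164, 172, 174, 186, 199, 205]

Fragment lengths:
  [0,1): 1 bp
  [1,17): 16 bp
  [17,26): 9 bp
  [26,27): 1 bp
  [27,37): 10 bp
  [37,48): 11 bp
  [48,50): 2 bp
  [50,55): 5 bp
  [55,72): 17 bp
  [72,78): 6 bp
  [78,93): 15 bp
  [93,95): 2 bp
  [95,100): 5 bp
  [100,113): 13 bp
  [113,120): 7 bp
  [120,124): 4 bp
  [124,129): 5 bp
  [129,144): 15 bp
  [144,152): 8 bp
  [152,162): 10 bp
  [162,164): 2 bp
  [164,172): 8 bp
  [172,174): 2 bp
  [174,186): 12 bp
  [186,199): 13 bp
  [199,205): 6 bp
  [205,216): 11 bp

[1,1,2,2,2,2,4,5,5,5,6,6,7,8,8,9,10,10,11,11,12,13,13,15,15,16,17]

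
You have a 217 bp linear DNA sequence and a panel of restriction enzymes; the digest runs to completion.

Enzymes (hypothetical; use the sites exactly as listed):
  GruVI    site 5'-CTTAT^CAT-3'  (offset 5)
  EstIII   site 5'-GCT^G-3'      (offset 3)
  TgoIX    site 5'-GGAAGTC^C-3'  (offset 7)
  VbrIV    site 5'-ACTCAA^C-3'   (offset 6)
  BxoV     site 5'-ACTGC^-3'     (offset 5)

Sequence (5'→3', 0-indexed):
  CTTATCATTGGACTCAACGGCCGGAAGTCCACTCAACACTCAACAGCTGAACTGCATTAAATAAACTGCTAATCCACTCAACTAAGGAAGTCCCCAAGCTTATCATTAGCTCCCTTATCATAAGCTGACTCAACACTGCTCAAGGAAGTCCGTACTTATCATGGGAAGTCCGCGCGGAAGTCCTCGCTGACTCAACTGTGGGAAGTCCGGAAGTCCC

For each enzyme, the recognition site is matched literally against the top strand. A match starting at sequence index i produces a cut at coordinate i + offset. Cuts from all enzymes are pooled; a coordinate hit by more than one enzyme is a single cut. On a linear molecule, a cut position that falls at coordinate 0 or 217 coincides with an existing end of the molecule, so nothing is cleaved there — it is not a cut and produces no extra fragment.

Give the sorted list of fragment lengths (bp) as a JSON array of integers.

Scan for sites:
  GruVI (CTTATCAT, off=5): starts [0, 98, 113, 154] → cuts [5, 103, 118, 159]
  EstIII (GCTG, off=3): starts [45, 123, 185] → cuts [48, 126, 188]
  TgoIX (GGAAGTCC, off=7): starts [22, 85, 143, 163, 175, 200, 208] → cuts [29, 92, 150, 170, 182, 207, 215]
  VbrIV (ACTCAAC, off=6): starts [11, 30, 37, 75, 127, 189] → cuts [17, 36, 43, 81, 133, 195]
  BxoV (ACTGC, off=5): starts [50, 64, 134] → cuts [55, 69, 139]

Pooled cuts: [5, 17, 29, 36, 43, 48, 55, 69, 81, 92, 103, 118, 126, 133, 139, 150, 159, 170, 182, 188, 195, 207, 215]

Fragment lengths:
  [0,5): 5 bp
  [5,17): 12 bp
  [17,29): 12 bp
  [29,36): 7 bp
  [36,43): 7 bp
  [43,48): 5 bp
  [48,55): 7 bp
  [55,69): 14 bp
  [69,81): 12 bp
  [81,92): 11 bp
  [92,103): 11 bp
  [103,118): 15 bp
  [118,126): 8 bp
  [126,133): 7 bp
  [133,139): 6 bp
  [139,150): 11 bp
  [150,159): 9 bp
  [159,170): 11 bp
  [170,182): 12 bp
  [182,188): 6 bp
  [188,195): 7 bp
  [195,207): 12 bp
  [207,215): 8 bp
  [215,217): 2 bp

[2,5,5,6,6,7,7,7,7,7,8,8,9,11,11,11,11,12,12,12,12,12,14,15]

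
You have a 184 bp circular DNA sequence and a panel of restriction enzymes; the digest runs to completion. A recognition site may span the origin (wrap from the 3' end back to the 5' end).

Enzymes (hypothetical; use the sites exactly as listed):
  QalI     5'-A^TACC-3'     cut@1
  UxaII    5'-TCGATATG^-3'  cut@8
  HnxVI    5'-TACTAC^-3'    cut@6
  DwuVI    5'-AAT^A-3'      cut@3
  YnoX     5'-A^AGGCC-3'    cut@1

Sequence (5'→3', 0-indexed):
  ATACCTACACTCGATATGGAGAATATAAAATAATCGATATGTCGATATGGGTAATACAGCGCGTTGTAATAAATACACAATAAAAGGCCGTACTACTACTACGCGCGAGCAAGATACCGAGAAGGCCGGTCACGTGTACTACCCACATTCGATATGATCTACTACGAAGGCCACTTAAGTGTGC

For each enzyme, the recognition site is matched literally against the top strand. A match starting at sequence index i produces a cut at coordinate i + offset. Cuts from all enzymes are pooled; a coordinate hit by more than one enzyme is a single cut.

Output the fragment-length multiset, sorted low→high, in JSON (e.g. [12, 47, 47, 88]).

Site scan:
  QalI ATACC/1: at [0, 113] ⇒ [1, 114]
  UxaII TCGATATG/8: at [10, 33, 41, 148] ⇒ [18, 41, 49, 156]
  HnxVI TACTAC/6: at [90, 93, 96, 136, 159] ⇒ [96, 99, 102, 142, 165]
  DwuVI AATA/3: at [21, 28, 52, 67, 71, 78] ⇒ [24, 31, 55, 70, 74, 81]
  YnoX AAGGCC/1: at [83, 121, 166] ⇒ [84, 122, 167]

All cut coordinates (distinct, sorted): [1, 18, 24, 31, 41, 49, 55, 70, 74, 81, 84, 96, 99, 102, 114, 122, 142, 156, 165, 167]

Fragments:
  1→18: 17 bp
  18→24: 6 bp
  24→31: 7 bp
  31→41: 10 bp
  41→49: 8 bp
  49→55: 6 bp
  55→70: 15 bp
  70→74: 4 bp
  74→81: 7 bp
  81→84: 3 bp
  84→96: 12 bp
  96→99: 3 bp
  99→102: 3 bp
  102→114: 12 bp
  114→122: 8 bp
  122→142: 20 bp
  142→156: 14 bp
  156→165: 9 bp
  165→167: 2 bp
  167→1 (wrap): 184-167+1 = 18 bp

[2,3,3,3,4,6,6,7,7,8,8,9,10,12,12,14,15,17,18,20]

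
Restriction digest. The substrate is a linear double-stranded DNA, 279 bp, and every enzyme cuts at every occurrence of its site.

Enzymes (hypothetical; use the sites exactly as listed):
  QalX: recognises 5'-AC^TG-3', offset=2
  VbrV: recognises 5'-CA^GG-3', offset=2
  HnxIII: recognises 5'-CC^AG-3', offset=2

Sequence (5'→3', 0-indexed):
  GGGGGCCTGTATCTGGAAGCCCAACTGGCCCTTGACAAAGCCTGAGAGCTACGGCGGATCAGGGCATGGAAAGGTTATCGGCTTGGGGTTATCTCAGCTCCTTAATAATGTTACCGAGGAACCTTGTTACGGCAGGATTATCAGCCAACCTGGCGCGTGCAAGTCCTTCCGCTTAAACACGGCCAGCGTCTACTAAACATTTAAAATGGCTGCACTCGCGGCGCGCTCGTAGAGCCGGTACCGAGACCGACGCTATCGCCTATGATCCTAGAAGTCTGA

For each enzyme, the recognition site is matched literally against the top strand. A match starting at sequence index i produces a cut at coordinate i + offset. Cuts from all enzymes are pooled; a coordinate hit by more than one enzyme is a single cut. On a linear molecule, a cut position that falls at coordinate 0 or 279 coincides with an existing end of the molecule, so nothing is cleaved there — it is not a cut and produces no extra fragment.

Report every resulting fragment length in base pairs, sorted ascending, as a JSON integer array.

[25,36,50,73,95]

Per-enzyme occurrences:
  QalX (ACTG, off=2): starts [23] → cuts [25]
  VbrV (CAGG, off=2): starts [59, 132] → cuts [61, 134]
  HnxIII (CCAG, off=2): starts [182] → cuts [184]

All cut coordinates (distinct, sorted): [25, 61, 134, 184]

Fragments:
  [0,25): 25 bp
  [25,61): 36 bp
  [61,134): 73 bp
  [134,184): 50 bp
  [184,279): 95 bp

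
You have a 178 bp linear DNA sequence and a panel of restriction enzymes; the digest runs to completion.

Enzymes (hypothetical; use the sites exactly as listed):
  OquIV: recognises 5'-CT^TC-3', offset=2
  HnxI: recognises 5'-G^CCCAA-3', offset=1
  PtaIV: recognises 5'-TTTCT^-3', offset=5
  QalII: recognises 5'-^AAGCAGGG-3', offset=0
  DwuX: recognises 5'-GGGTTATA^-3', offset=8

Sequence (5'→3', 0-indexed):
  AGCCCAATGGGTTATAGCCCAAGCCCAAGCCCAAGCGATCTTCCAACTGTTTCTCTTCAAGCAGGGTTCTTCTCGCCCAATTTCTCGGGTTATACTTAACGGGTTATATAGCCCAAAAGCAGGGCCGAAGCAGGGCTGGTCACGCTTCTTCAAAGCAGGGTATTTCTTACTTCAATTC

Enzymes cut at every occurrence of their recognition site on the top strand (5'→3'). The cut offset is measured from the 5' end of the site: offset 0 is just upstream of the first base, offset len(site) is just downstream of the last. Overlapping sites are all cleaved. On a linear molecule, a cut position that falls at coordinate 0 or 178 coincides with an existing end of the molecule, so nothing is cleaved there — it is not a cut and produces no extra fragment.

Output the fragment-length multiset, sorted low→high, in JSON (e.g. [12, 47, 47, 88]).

Scan for sites:
  OquIV CTTC/2: at [39, 54, 68, 144, 147, 169] ⇒ [41, 56, 70, 146, 149, 171]
  HnxI GCCCAA/1: at [1, 16, 22, 28, 74, 110] ⇒ [2, 17, 23, 29, 75, 111]
  PtaIV TTTCT/5: at [49, 80, 162] ⇒ [54, 85, 167]
  QalII AAGCAGGG/0: at [58, 116, 127, 152] ⇒ [58, 116, 127, 152]
  DwuX GGGTTATA/8: at [8, 86, 100] ⇒ [16, 94, 108]

All cut coordinates (distinct, sorted): [2, 16, 17, 23, 29, 41, 54, 56, 58, 70, 75, 85, 94, 108, 111, 116, 127, 146, 149, 152, 167, 171]

Fragments:
  [0,2): 2 bp
  [2,16): 14 bp
  [16,17): 1 bp
  [17,23): 6 bp
  [23,29): 6 bp
  [29,41): 12 bp
  [41,54): 13 bp
  [54,56): 2 bp
  [56,58): 2 bp
  [58,70): 12 bp
  [70,75): 5 bp
  [75,85): 10 bp
  [85,94): 9 bp
  [94,108): 14 bp
  [108,111): 3 bp
  [111,116): 5 bp
  [116,127): 11 bp
  [127,146): 19 bp
  [146,149): 3 bp
  [149,152): 3 bp
  [152,167): 15 bp
  [167,171): 4 bp
  [171,178): 7 bp

[1,2,2,2,3,3,3,4,5,5,6,6,7,9,10,11,12,12,13,14,14,15,19]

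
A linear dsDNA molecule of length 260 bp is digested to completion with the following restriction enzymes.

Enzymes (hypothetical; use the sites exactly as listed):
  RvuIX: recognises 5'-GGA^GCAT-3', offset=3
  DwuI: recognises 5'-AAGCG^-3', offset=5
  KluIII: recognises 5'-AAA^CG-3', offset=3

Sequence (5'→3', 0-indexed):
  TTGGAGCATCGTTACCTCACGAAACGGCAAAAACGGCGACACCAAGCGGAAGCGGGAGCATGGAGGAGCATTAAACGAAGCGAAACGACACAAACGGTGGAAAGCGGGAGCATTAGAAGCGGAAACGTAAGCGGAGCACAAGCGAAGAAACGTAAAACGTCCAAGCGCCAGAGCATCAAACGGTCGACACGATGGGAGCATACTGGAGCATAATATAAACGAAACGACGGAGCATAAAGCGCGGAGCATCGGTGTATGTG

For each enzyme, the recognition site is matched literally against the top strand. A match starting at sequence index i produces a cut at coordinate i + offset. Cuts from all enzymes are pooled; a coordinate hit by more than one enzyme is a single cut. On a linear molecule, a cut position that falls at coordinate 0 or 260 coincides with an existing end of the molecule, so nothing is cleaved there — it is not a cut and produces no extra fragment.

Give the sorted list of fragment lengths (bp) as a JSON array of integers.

[3,3,3,4,4,5,5,6,6,7,7,7,8,8,9,9,10,10,10,10,11,12,12,12,13,15,15,17,19]

Scan for sites:
  RvuIX GGAGCAT/3: at [2, 54, 64, 106, 194, 204, 228, 242] ⇒ [5, 57, 67, 109, 197, 207, 231, 245]
  DwuI AAGCG/5: at [43, 49, 77, 101, 116, 128, 139, 162, 236] ⇒ [48, 54, 82, 106, 121, 133, 144, 167, 241]
  KluIII AAACG/3: at [21, 30, 72, 82, 91, 122, 147, 154, 177, 216, 221] ⇒ [24, 33, 75, 85, 94, 125, 150, 157, 180, 219, 224]

Pooled cuts: [5, 24, 33, 48, 54, 57, 67, 75, 82, 85, 94, 106, 109, 121, 125, 133, 144, 150, 157, 167, 180, 197, 207, 219, 224, 231, 241, 245]

Fragments:
  [0,5): 5 bp
  [5,24): 19 bp
  [24,33): 9 bp
  [33,48): 15 bp
  [48,54): 6 bp
  [54,57): 3 bp
  [57,67): 10 bp
  [67,75): 8 bp
  [75,82): 7 bp
  [82,85): 3 bp
  [85,94): 9 bp
  [94,106): 12 bp
  [106,109): 3 bp
  [109,121): 12 bp
  [121,125): 4 bp
  [125,133): 8 bp
  [133,144): 11 bp
  [144,150): 6 bp
  [150,157): 7 bp
  [157,167): 10 bp
  [167,180): 13 bp
  [180,197): 17 bp
  [197,207): 10 bp
  [207,219): 12 bp
  [219,224): 5 bp
  [224,231): 7 bp
  [231,241): 10 bp
  [241,245): 4 bp
  [245,260): 15 bp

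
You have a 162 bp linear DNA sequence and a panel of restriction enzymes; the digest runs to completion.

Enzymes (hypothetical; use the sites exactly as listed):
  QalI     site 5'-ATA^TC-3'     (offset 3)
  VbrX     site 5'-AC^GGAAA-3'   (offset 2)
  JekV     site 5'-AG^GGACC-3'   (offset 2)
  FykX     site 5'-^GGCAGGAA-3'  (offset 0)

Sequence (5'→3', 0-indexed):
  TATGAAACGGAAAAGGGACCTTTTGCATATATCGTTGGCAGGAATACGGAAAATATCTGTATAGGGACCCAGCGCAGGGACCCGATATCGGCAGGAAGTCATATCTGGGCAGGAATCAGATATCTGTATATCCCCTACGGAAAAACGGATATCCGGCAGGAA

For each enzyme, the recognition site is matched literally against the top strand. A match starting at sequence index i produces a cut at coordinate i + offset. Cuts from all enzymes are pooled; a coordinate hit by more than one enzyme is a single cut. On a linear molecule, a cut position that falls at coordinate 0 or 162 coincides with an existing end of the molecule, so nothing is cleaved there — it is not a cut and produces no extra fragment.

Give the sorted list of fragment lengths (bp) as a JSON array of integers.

[2,3,4,5,7,8,8,8,8,8,9,10,11,13,13,14,15,16]

Scan for sites:
  QalI (ATATC, off=3): starts [28, 52, 84, 100, 119, 127, 148] → cuts [31, 55, 87, 103, 122, 130, 151]
  VbrX (ACGGAAA, off=2): starts [6, 45, 136] → cuts [8, 47, 138]
  JekV (AGGGACC, off=2): starts [13, 62, 75] → cuts [15, 64, 77]
  FykX (GGCAGGAA, off=0): starts [36, 89, 107, 154] → cuts [36, 89, 107, 154]

Pooled cuts: [8, 15, 31, 36, 47, 55, 64, 77, 87, 89, 103, 107, 122, 130, 138, 151, 154]

Fragment lengths:
  [0,8): 8 bp
  [8,15): 7 bp
  [15,31): 16 bp
  [31,36): 5 bp
  [36,47): 11 bp
  [47,55): 8 bp
  [55,64): 9 bp
  [64,77): 13 bp
  [77,87): 10 bp
  [87,89): 2 bp
  [89,103): 14 bp
  [103,107): 4 bp
  [107,122): 15 bp
  [122,130): 8 bp
  [130,138): 8 bp
  [138,151): 13 bp
  [151,154): 3 bp
  [154,162): 8 bp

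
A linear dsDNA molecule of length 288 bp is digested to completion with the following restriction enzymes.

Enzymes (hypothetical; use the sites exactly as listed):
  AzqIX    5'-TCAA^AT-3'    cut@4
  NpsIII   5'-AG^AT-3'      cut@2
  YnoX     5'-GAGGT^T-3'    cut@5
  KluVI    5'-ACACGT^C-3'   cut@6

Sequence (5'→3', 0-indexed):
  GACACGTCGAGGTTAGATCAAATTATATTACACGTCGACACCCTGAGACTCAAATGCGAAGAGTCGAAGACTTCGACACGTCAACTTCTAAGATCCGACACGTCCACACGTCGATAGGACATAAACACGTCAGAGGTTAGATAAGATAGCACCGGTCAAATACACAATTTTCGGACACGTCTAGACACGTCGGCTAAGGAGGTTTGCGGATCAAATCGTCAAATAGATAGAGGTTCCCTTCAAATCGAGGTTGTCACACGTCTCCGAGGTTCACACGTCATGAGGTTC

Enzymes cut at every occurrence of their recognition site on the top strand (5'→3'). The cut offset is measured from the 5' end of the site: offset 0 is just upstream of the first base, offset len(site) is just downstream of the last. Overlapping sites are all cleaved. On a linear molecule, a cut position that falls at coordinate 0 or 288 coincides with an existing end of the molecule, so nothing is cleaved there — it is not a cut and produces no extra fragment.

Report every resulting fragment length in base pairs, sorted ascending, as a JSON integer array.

[2,3,3,4,5,5,6,7,7,8,8,8,8,8,8,9,9,10,10,11,11,11,13,14,14,18,19,21,28]

Site scan:
  AzqIX (TCAAAT, off=4): starts [17, 49, 155, 210, 218, 239] → cuts [21, 53, 159, 214, 222, 243]
  NpsIII (AGAT, off=2): starts [14, 90, 138, 143, 224] → cuts [16, 92, 140, 145, 226]
  YnoX (GAGGTT, off=5): starts [8, 132, 198, 229, 246, 265, 281] → cuts [13, 137, 203, 234, 251, 270, 286]
  KluVI (ACACGTC, off=6): starts [1, 29, 75, 97, 105, 124, 174, 184, 255, 272] → cuts [7, 35, 81, 103, 111, 130, 180, 190, 261, 278]

Pooled cuts: [7, 13, 16, 21, 35, 53, 81, 92, 103, 111, 130, 137, 140, 145, 159, 180, 190, 203, 214, 222, 226, 234, 243, 251, 261, 270, 278, 286]

Fragments:
  [0,7): 7 bp
  [7,13): 6 bp
  [13,16): 3 bp
  [16,21): 5 bp
  [21,35): 14 bp
  [35,53): 18 bp
  [53,81): 28 bp
  [81,92): 11 bp
  [92,103): 11 bp
  [103,111): 8 bp
  [111,130): 19 bp
  [130,137): 7 bp
  [137,140): 3 bp
  [140,145): 5 bp
  [145,159): 14 bp
  [159,180): 21 bp
  [180,190): 10 bp
  [190,203): 13 bp
  [203,214): 11 bp
  [214,222): 8 bp
  [222,226): 4 bp
  [226,234): 8 bp
  [234,243): 9 bp
  [243,251): 8 bp
  [251,261): 10 bp
  [261,270): 9 bp
  [270,278): 8 bp
  [278,286): 8 bp
  [286,288): 2 bp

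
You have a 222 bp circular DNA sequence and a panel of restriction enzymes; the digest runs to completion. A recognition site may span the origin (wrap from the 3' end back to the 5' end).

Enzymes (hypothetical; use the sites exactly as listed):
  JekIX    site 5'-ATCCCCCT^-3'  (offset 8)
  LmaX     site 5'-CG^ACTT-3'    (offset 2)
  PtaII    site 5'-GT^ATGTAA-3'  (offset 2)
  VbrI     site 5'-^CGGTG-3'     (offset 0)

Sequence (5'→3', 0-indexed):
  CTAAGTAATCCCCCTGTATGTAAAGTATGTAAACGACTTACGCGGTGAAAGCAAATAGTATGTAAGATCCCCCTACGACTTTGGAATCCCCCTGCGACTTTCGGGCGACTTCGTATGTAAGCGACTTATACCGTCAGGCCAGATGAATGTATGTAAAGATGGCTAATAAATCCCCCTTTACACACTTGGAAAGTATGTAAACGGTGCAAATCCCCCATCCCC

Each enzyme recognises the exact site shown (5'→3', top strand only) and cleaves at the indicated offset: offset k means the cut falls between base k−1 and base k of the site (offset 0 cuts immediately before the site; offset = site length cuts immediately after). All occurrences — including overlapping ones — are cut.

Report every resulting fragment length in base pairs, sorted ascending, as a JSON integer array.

[2,3,3,7,7,7,9,9,9,11,13,15,16,17,17,23,27,27]

Per-enzyme occurrences:
  JekIX (ATCCCCCT, off=8): starts [7, 66, 85, 169, 216] → cuts [2, 15, 74, 93, 177]
  LmaX (CGACTT, off=2): starts [33, 75, 94, 105, 121] → cuts [35, 77, 96, 107, 123]
  PtaII (GTATGTAA, off=2): starts [15, 24, 57, 112, 148, 192] → cuts [17, 26, 59, 114, 150, 194]
  VbrI (CGGTG, off=0): starts [42, 201] → cuts [42, 201]

All cut coordinates (distinct, sorted): [2, 15, 17, 26, 35, 42, 59, 74, 77, 93, 96, 107, 114, 123, 150, 177, 194, 201]

Fragment lengths:
  2→15: 13 bp
  15→17: 2 bp
  17→26: 9 bp
  26→35: 9 bp
  35→42: 7 bp
  42→59: 17 bp
  59→74: 15 bp
  74→77: 3 bp
  77→93: 16 bp
  93→96: 3 bp
  96→107: 11 bp
  107→114: 7 bp
  114→123: 9 bp
  123→150: 27 bp
  150→177: 27 bp
  177→194: 17 bp
  194→201: 7 bp
  201→2 (wrap): 222-201+2 = 23 bp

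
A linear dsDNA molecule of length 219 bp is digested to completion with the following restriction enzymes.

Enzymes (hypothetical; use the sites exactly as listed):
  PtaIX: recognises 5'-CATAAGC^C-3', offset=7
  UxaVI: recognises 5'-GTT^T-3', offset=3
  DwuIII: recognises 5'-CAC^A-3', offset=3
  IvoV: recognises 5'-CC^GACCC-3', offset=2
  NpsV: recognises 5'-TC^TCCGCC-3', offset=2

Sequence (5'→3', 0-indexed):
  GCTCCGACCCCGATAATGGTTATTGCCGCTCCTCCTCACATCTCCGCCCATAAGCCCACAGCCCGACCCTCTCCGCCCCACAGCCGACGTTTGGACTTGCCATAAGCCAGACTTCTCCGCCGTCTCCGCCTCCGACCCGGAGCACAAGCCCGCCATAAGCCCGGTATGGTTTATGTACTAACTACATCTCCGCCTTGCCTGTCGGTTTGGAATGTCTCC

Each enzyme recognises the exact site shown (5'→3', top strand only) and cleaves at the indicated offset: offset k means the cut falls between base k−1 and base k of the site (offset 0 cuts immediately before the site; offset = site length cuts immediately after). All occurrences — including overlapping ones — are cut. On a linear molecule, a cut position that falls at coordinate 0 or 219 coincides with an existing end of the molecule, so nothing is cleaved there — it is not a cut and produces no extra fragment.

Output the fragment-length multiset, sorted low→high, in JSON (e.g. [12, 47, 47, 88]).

Site scan:
  PtaIX (CATAAGCC, off=7): starts [48, 100, 153] → cuts [55, 107, 160]
  UxaVI (GTTT, off=3): starts [88, 168, 204] → cuts [91, 171, 207]
  DwuIII (CACA, off=3): starts [36, 56, 78, 142] → cuts [39, 59, 81, 145]
  IvoV (CCGACCC, off=2): starts [3, 62, 131] → cuts [5, 64, 133]
  NpsV (TCTCCGCC, off=2): starts [40, 69, 113, 122, 186] → cuts [42, 71, 115, 124, 188]

All cut coordinates (distinct, sorted): [5, 39, 42, 55, 59, 64, 71, 81, 91, 107, 115, 124, 133, 145, 160, 171, 188, 207]

Fragments:
  [0,5): 5 bp
  [5,39): 34 bp
  [39,42): 3 bp
  [42,55): 13 bp
  [55,59): 4 bp
  [59,64): 5 bp
  [64,71): 7 bp
  [71,81): 10 bp
  [81,91): 10 bp
  [91,107): 16 bp
  [107,115): 8 bp
  [115,124): 9 bp
  [124,133): 9 bp
  [133,145): 12 bp
  [145,160): 15 bp
  [160,171): 11 bp
  [171,188): 17 bp
  [188,207): 19 bp
  [207,219): 12 bp

[3,4,5,5,7,8,9,9,10,10,11,12,12,13,15,16,17,19,34]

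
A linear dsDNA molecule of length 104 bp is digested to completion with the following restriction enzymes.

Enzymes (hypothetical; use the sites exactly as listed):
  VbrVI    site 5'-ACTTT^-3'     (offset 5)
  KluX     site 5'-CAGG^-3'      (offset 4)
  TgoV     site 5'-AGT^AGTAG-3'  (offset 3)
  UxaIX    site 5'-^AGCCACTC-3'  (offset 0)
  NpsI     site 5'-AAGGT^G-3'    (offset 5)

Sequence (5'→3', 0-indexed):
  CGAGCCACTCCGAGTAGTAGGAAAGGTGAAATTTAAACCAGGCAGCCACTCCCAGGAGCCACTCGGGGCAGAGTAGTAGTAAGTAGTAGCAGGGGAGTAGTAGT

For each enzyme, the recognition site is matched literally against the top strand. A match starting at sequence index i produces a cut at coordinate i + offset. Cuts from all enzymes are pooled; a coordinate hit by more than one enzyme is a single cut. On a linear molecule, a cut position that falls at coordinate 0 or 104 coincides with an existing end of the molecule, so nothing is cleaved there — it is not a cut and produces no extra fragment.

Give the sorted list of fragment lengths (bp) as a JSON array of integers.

Per-enzyme occurrences:
  VbrVI (ACTTT, off=5): no sites
  KluX (CAGG, off=4): starts [38, 52, 89] → cuts [42, 56, 93]
  TgoV (AGTAGTAG, off=3): starts [12, 71, 81, 95] → cuts [15, 74, 84, 98]
  UxaIX (AGCCACTC, off=0): starts [2, 43, 56] → cuts [2, 43, 56]
  NpsI (AAGGTG, off=5): starts [22] → cuts [27]

Pooled cuts: [2, 15, 27, 42, 43, 56, 74, 84, 93, 98]

Fragments:
  [0,2): 2 bp
  [2,15): 13 bp
  [15,27): 12 bp
  [27,42): 15 bp
  [42,43): 1 bp
  [43,56): 13 bp
  [56,74): 18 bp
  [74,84): 10 bp
  [84,93): 9 bp
  [93,98): 5 bp
  [98,104): 6 bp

[1,2,5,6,9,10,12,13,13,15,18]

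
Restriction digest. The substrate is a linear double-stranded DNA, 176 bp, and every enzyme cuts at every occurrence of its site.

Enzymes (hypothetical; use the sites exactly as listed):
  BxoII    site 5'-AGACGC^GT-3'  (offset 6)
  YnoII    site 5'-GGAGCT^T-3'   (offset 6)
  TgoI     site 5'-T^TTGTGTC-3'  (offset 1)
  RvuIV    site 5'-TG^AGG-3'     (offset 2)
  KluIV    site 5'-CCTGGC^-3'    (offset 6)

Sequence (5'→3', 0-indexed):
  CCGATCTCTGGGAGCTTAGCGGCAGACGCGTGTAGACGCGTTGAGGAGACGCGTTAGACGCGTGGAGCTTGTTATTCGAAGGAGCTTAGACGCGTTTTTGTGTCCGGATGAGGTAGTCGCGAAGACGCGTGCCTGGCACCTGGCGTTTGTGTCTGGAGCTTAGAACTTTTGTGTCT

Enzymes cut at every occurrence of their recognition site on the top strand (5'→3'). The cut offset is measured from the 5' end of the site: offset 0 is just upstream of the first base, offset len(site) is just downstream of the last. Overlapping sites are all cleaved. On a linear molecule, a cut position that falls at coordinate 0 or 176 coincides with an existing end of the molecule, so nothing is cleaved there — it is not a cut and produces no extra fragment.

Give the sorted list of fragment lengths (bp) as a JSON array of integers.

[2,4,4,7,7,8,8,8,9,9,9,10,13,13,14,16,17,18]

Site scan:
  BxoII AGACGCGT/6: at [23, 33, 46, 55, 87, 122] ⇒ [29, 39, 52, 61, 93, 128]
  YnoII GGAGCTT/6: at [10, 63, 80, 154] ⇒ [16, 69, 86, 160]
  TgoI TTTGTGTC/1: at [96, 145, 167] ⇒ [97, 146, 168]
  RvuIV TGAGG/2: at [41, 108] ⇒ [43, 110]
  KluIV CCTGGC/6: at [131, 138] ⇒ [137, 144]

Pooled cuts: [16, 29, 39, 43, 52, 61, 69, 86, 93, 97, 110, 128, 137, 144, 146, 160, 168]

Fragment lengths:
  [0,16): 16 bp
  [16,29): 13 bp
  [29,39): 10 bp
  [39,43): 4 bp
  [43,52): 9 bp
  [52,61): 9 bp
  [61,69): 8 bp
  [69,86): 17 bp
  [86,93): 7 bp
  [93,97): 4 bp
  [97,110): 13 bp
  [110,128): 18 bp
  [128,137): 9 bp
  [137,144): 7 bp
  [144,146): 2 bp
  [146,160): 14 bp
  [160,168): 8 bp
  [168,176): 8 bp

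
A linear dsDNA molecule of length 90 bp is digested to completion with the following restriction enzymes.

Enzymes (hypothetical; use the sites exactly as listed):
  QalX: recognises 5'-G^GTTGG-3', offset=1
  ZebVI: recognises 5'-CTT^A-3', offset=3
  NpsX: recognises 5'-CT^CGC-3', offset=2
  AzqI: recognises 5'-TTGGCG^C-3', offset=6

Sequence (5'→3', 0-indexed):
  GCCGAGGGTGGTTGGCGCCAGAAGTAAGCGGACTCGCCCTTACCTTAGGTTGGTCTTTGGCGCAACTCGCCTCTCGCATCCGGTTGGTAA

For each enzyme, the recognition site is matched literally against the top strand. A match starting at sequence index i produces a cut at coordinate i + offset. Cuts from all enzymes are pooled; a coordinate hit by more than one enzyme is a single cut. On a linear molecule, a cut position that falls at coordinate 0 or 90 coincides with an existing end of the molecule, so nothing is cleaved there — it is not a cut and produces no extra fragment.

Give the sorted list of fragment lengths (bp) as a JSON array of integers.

Scan for sites:
  QalX GGTTGG/1: at [9, 47, 81] ⇒ [10, 48, 82]
  ZebVI CTTA/3: at [38, 43] ⇒ [41, 46]
  NpsX CTCGC/2: at [32, 65, 72] ⇒ [34, 67, 74]
  AzqI TTGGCGC/6: at [11, 56] ⇒ [17, 62]

All cut coordinates (distinct, sorted): [10, 17, 34, 41, 46, 48, 62, 67, 74, 82]

Fragment lengths:
  [0,10): 10 bp
  [10,17): 7 bp
  [17,34): 17 bp
  [34,41): 7 bp
  [41,46): 5 bp
  [46,48): 2 bp
  [48,62): 14 bp
  [62,67): 5 bp
  [67,74): 7 bp
  [74,82): 8 bp
  [82,90): 8 bp

[2,5,5,7,7,7,8,8,10,14,17]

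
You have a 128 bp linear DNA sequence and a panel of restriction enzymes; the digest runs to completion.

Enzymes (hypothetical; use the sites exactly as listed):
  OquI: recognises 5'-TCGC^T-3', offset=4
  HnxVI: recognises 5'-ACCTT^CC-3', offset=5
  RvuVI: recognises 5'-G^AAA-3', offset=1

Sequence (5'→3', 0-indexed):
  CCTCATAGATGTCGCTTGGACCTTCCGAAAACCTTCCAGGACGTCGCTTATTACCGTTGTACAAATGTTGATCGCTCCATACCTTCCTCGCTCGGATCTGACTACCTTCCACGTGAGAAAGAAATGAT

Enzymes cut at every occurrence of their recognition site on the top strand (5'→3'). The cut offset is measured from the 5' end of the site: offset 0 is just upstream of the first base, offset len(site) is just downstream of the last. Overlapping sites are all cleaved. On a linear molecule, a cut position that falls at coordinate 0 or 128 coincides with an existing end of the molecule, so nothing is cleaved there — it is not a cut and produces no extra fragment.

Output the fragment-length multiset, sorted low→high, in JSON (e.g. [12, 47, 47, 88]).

Per-enzyme occurrences:
  OquI (TCGCT, off=4): starts [11, 43, 71, 87] → cuts [15, 47, 75, 91]
  HnxVI (ACCTTCC, off=5): starts [19, 30, 80, 103] → cuts [24, 35, 85, 108]
  RvuVI (GAAA, off=1): starts [26, 116, 120] → cuts [27, 117, 121]

All cut coordinates (distinct, sorted): [15, 24, 27, 35, 47, 75, 85, 91, 108, 117, 121]

Fragment lengths:
  [0,15): 15 bp
  [15,24): 9 bp
  [24,27): 3 bp
  [27,35): 8 bp
  [35,47): 12 bp
  [47,75): 28 bp
  [75,85): 10 bp
  [85,91): 6 bp
  [91,108): 17 bp
  [108,117): 9 bp
  [117,121): 4 bp
  [121,128): 7 bp

[3,4,6,7,8,9,9,10,12,15,17,28]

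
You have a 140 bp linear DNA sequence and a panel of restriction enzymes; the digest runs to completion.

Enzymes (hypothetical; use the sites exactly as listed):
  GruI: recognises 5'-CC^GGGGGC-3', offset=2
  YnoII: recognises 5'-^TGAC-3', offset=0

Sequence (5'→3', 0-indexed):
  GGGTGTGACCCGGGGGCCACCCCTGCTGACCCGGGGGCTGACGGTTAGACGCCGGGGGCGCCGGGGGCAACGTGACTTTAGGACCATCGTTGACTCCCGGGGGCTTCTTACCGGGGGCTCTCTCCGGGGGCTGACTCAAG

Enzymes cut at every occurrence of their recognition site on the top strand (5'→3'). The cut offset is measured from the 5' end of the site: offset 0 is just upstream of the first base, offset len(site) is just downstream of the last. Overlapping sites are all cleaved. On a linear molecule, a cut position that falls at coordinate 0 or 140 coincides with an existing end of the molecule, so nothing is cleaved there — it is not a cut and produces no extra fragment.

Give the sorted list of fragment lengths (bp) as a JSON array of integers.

Per-enzyme occurrences:
  GruI (CCGGGGGC, off=2): starts [9, 30, 51, 60, 96, 110, 123] → cuts [11, 32, 53, 62, 98, 112, 125]
  YnoII (TGAC, off=0): starts [5, 26, 38, 72, 90, 131] → cuts [5, 26, 38, 72, 90, 131]

Pooled cuts: [5, 11, 26, 32, 38, 53, 62, 72, 90, 98, 112, 125, 131]

Fragment lengths:
  [0,5): 5 bp
  [5,11): 6 bp
  [11,26): 15 bp
  [26,32): 6 bp
  [32,38): 6 bp
  [38,53): 15 bp
  [53,62): 9 bp
  [62,72): 10 bp
  [72,90): 18 bp
  [90,98): 8 bp
  [98,112): 14 bp
  [112,125): 13 bp
  [125,131): 6 bp
  [131,140): 9 bp

[5,6,6,6,6,8,9,9,10,13,14,15,15,18]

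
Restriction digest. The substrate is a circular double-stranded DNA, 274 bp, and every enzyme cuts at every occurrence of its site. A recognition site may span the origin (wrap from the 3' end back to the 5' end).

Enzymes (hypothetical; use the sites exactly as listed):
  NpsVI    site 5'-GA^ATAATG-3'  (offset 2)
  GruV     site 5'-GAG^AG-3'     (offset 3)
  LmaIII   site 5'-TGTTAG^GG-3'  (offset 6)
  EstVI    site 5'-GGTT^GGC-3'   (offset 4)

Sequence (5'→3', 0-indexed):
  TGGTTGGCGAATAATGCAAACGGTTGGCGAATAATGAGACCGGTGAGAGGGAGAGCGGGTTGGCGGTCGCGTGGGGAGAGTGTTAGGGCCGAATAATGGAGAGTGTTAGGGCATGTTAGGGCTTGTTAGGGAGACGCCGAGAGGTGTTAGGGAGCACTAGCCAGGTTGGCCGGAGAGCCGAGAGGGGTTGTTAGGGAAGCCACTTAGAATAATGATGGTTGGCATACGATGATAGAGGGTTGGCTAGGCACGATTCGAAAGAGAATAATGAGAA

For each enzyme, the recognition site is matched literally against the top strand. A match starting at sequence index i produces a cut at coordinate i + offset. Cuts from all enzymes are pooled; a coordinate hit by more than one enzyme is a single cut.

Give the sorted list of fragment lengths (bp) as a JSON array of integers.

Site scan:
  NpsVI (GAATAATG, off=2): starts [8, 28, 90, 206, 262] → cuts [10, 30, 92, 208, 264]
  GruV (GAGAG, off=3): starts [44, 50, 75, 98, 138, 172, 179] → cuts [47, 53, 78, 101, 141, 175, 182]
  LmaIII (TGTTAGGG, off=6): starts [80, 103, 113, 123, 144, 188] → cuts [86, 109, 119, 129, 150, 194]
  EstVI (GGTTGGC, off=4): starts [1, 21, 57, 163, 216, 237] → cuts [5, 25, 61, 167, 220, 241]

Pooled cuts: [5, 10, 25, 30, 47, 53, 61, 78, 86, 92, 101, 109, 119, 129, 141, 150, 167, 175, 182, 194, 208, 220, 241, 264]

Fragments:
  5→10: 5 bp
  10→25: 15 bp
  25→30: 5 bp
  30→47: 17 bp
  47→53: 6 bp
  53→61: 8 bp
  61→78: 17 bp
  78→86: 8 bp
  86→92: 6 bp
  92→101: 9 bp
  101→109: 8 bp
  109→119: 10 bp
  119→129: 10 bp
  129→141: 12 bp
  141→150: 9 bp
  150→167: 17 bp
  167→175: 8 bp
  175→182: 7 bp
  182→194: 12 bp
  194→208: 14 bp
  208→220: 12 bp
  220→241: 21 bp
  241→264: 23 bp
  264→5 (wrap): 274-264+5 = 15 bp

[5,5,6,6,7,8,8,8,8,9,9,10,10,12,12,12,14,15,15,17,17,17,21,23]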